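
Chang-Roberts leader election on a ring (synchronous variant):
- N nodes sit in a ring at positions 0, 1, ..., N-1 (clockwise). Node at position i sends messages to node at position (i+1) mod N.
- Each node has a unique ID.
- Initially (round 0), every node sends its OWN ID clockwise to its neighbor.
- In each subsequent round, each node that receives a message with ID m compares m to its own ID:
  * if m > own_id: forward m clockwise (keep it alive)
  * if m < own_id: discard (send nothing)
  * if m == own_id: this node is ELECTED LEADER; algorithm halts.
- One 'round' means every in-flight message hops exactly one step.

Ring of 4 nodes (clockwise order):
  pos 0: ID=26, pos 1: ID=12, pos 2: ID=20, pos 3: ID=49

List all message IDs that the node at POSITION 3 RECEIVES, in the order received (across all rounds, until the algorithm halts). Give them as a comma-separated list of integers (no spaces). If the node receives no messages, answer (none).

Answer: 20,26,49

Derivation:
Round 1: pos1(id12) recv 26: fwd; pos2(id20) recv 12: drop; pos3(id49) recv 20: drop; pos0(id26) recv 49: fwd
Round 2: pos2(id20) recv 26: fwd; pos1(id12) recv 49: fwd
Round 3: pos3(id49) recv 26: drop; pos2(id20) recv 49: fwd
Round 4: pos3(id49) recv 49: ELECTED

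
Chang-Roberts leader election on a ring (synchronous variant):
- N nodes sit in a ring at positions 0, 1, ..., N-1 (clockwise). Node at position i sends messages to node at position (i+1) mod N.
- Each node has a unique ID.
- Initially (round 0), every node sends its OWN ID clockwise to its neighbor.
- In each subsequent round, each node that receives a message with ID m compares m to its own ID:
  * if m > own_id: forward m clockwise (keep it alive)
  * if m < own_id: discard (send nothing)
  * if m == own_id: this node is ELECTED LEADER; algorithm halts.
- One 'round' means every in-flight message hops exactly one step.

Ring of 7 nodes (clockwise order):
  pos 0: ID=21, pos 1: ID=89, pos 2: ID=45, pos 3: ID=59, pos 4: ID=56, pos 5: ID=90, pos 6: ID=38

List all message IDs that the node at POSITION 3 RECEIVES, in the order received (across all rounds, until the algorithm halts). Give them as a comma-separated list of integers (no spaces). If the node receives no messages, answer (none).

Round 1: pos1(id89) recv 21: drop; pos2(id45) recv 89: fwd; pos3(id59) recv 45: drop; pos4(id56) recv 59: fwd; pos5(id90) recv 56: drop; pos6(id38) recv 90: fwd; pos0(id21) recv 38: fwd
Round 2: pos3(id59) recv 89: fwd; pos5(id90) recv 59: drop; pos0(id21) recv 90: fwd; pos1(id89) recv 38: drop
Round 3: pos4(id56) recv 89: fwd; pos1(id89) recv 90: fwd
Round 4: pos5(id90) recv 89: drop; pos2(id45) recv 90: fwd
Round 5: pos3(id59) recv 90: fwd
Round 6: pos4(id56) recv 90: fwd
Round 7: pos5(id90) recv 90: ELECTED

Answer: 45,89,90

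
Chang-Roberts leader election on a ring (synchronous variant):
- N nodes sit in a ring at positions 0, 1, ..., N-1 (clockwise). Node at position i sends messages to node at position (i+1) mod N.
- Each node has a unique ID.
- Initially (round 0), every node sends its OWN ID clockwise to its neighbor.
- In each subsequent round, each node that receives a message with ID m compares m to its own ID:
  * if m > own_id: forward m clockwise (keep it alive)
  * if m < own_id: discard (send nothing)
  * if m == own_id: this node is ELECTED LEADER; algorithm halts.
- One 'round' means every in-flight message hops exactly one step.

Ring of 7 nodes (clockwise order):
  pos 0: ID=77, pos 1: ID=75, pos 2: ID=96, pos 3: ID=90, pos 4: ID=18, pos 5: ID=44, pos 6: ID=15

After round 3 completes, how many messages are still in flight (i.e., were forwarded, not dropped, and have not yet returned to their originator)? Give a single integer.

Answer: 2

Derivation:
Round 1: pos1(id75) recv 77: fwd; pos2(id96) recv 75: drop; pos3(id90) recv 96: fwd; pos4(id18) recv 90: fwd; pos5(id44) recv 18: drop; pos6(id15) recv 44: fwd; pos0(id77) recv 15: drop
Round 2: pos2(id96) recv 77: drop; pos4(id18) recv 96: fwd; pos5(id44) recv 90: fwd; pos0(id77) recv 44: drop
Round 3: pos5(id44) recv 96: fwd; pos6(id15) recv 90: fwd
After round 3: 2 messages still in flight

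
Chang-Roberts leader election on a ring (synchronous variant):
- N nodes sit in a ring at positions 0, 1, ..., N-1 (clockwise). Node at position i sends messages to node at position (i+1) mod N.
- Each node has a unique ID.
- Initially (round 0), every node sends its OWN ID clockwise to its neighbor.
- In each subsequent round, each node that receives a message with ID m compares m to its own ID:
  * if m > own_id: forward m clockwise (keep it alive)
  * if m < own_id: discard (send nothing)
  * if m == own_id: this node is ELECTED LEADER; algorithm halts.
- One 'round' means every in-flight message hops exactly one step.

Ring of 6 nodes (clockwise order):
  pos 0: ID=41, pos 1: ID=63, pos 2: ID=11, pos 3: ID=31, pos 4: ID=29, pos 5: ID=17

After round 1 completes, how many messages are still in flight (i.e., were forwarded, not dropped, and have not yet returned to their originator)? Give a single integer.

Answer: 3

Derivation:
Round 1: pos1(id63) recv 41: drop; pos2(id11) recv 63: fwd; pos3(id31) recv 11: drop; pos4(id29) recv 31: fwd; pos5(id17) recv 29: fwd; pos0(id41) recv 17: drop
After round 1: 3 messages still in flight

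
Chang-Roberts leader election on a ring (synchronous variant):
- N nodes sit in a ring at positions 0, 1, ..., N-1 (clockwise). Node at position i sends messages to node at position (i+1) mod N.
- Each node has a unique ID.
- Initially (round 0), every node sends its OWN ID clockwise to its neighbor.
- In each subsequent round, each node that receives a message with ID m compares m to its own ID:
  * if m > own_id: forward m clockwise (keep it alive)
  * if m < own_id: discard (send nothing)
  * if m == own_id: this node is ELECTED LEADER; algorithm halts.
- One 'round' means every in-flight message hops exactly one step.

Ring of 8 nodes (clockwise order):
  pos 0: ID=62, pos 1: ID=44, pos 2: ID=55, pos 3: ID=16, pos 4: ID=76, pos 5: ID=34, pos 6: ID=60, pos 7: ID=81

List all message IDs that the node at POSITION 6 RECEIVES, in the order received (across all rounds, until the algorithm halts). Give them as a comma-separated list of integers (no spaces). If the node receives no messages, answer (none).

Round 1: pos1(id44) recv 62: fwd; pos2(id55) recv 44: drop; pos3(id16) recv 55: fwd; pos4(id76) recv 16: drop; pos5(id34) recv 76: fwd; pos6(id60) recv 34: drop; pos7(id81) recv 60: drop; pos0(id62) recv 81: fwd
Round 2: pos2(id55) recv 62: fwd; pos4(id76) recv 55: drop; pos6(id60) recv 76: fwd; pos1(id44) recv 81: fwd
Round 3: pos3(id16) recv 62: fwd; pos7(id81) recv 76: drop; pos2(id55) recv 81: fwd
Round 4: pos4(id76) recv 62: drop; pos3(id16) recv 81: fwd
Round 5: pos4(id76) recv 81: fwd
Round 6: pos5(id34) recv 81: fwd
Round 7: pos6(id60) recv 81: fwd
Round 8: pos7(id81) recv 81: ELECTED

Answer: 34,76,81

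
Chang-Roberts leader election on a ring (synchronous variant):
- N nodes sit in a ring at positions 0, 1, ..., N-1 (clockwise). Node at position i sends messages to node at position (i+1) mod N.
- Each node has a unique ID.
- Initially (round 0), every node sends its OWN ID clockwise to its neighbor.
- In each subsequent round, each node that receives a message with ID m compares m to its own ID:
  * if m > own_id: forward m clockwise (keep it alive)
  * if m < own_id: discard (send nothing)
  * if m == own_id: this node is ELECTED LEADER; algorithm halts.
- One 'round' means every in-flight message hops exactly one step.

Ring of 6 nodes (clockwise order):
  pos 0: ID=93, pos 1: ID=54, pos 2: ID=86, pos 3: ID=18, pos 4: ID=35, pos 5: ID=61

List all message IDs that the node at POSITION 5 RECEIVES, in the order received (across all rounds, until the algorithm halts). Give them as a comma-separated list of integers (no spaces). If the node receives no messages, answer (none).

Answer: 35,86,93

Derivation:
Round 1: pos1(id54) recv 93: fwd; pos2(id86) recv 54: drop; pos3(id18) recv 86: fwd; pos4(id35) recv 18: drop; pos5(id61) recv 35: drop; pos0(id93) recv 61: drop
Round 2: pos2(id86) recv 93: fwd; pos4(id35) recv 86: fwd
Round 3: pos3(id18) recv 93: fwd; pos5(id61) recv 86: fwd
Round 4: pos4(id35) recv 93: fwd; pos0(id93) recv 86: drop
Round 5: pos5(id61) recv 93: fwd
Round 6: pos0(id93) recv 93: ELECTED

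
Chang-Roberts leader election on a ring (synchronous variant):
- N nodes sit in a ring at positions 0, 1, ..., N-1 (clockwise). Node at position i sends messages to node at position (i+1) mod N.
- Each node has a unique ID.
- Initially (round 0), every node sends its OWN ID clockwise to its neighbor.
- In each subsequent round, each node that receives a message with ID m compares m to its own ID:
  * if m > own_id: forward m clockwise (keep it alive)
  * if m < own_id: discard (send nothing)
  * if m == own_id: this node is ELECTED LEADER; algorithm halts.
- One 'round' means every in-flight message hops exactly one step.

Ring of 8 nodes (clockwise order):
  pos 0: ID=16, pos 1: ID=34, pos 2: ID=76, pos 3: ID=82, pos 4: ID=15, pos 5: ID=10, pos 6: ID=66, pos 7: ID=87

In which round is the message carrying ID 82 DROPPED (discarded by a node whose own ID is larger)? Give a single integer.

Answer: 4

Derivation:
Round 1: pos1(id34) recv 16: drop; pos2(id76) recv 34: drop; pos3(id82) recv 76: drop; pos4(id15) recv 82: fwd; pos5(id10) recv 15: fwd; pos6(id66) recv 10: drop; pos7(id87) recv 66: drop; pos0(id16) recv 87: fwd
Round 2: pos5(id10) recv 82: fwd; pos6(id66) recv 15: drop; pos1(id34) recv 87: fwd
Round 3: pos6(id66) recv 82: fwd; pos2(id76) recv 87: fwd
Round 4: pos7(id87) recv 82: drop; pos3(id82) recv 87: fwd
Round 5: pos4(id15) recv 87: fwd
Round 6: pos5(id10) recv 87: fwd
Round 7: pos6(id66) recv 87: fwd
Round 8: pos7(id87) recv 87: ELECTED
Message ID 82 originates at pos 3; dropped at pos 7 in round 4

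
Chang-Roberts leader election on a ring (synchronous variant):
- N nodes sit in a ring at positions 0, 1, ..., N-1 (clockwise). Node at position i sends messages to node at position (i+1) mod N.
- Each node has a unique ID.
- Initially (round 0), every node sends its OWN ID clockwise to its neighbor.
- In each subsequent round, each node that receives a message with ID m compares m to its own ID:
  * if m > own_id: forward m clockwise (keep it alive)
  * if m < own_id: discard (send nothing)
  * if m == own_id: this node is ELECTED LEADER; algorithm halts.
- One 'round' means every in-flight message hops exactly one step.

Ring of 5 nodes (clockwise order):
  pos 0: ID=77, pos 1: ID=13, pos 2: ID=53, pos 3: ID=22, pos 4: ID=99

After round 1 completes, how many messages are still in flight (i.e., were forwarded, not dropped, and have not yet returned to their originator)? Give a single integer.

Round 1: pos1(id13) recv 77: fwd; pos2(id53) recv 13: drop; pos3(id22) recv 53: fwd; pos4(id99) recv 22: drop; pos0(id77) recv 99: fwd
After round 1: 3 messages still in flight

Answer: 3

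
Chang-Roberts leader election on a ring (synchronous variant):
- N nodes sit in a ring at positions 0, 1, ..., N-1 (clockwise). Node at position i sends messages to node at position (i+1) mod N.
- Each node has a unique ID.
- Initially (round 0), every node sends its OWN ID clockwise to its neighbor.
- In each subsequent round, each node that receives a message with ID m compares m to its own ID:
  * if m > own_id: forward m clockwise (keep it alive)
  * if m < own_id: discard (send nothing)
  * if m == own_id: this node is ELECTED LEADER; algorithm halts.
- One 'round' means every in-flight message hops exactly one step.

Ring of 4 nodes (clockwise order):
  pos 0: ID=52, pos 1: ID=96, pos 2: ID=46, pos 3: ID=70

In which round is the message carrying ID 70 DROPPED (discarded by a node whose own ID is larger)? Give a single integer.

Round 1: pos1(id96) recv 52: drop; pos2(id46) recv 96: fwd; pos3(id70) recv 46: drop; pos0(id52) recv 70: fwd
Round 2: pos3(id70) recv 96: fwd; pos1(id96) recv 70: drop
Round 3: pos0(id52) recv 96: fwd
Round 4: pos1(id96) recv 96: ELECTED
Message ID 70 originates at pos 3; dropped at pos 1 in round 2

Answer: 2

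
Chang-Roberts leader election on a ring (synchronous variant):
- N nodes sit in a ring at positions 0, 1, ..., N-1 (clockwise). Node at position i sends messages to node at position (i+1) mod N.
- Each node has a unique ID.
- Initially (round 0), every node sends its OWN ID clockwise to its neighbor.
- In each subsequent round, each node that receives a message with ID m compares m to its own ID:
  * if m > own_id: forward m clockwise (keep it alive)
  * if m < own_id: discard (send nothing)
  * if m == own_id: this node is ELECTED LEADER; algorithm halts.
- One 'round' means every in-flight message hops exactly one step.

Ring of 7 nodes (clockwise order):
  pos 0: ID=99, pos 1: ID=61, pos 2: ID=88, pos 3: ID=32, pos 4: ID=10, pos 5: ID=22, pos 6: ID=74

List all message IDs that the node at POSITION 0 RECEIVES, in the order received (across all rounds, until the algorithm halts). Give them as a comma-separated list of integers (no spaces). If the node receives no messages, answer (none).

Answer: 74,88,99

Derivation:
Round 1: pos1(id61) recv 99: fwd; pos2(id88) recv 61: drop; pos3(id32) recv 88: fwd; pos4(id10) recv 32: fwd; pos5(id22) recv 10: drop; pos6(id74) recv 22: drop; pos0(id99) recv 74: drop
Round 2: pos2(id88) recv 99: fwd; pos4(id10) recv 88: fwd; pos5(id22) recv 32: fwd
Round 3: pos3(id32) recv 99: fwd; pos5(id22) recv 88: fwd; pos6(id74) recv 32: drop
Round 4: pos4(id10) recv 99: fwd; pos6(id74) recv 88: fwd
Round 5: pos5(id22) recv 99: fwd; pos0(id99) recv 88: drop
Round 6: pos6(id74) recv 99: fwd
Round 7: pos0(id99) recv 99: ELECTED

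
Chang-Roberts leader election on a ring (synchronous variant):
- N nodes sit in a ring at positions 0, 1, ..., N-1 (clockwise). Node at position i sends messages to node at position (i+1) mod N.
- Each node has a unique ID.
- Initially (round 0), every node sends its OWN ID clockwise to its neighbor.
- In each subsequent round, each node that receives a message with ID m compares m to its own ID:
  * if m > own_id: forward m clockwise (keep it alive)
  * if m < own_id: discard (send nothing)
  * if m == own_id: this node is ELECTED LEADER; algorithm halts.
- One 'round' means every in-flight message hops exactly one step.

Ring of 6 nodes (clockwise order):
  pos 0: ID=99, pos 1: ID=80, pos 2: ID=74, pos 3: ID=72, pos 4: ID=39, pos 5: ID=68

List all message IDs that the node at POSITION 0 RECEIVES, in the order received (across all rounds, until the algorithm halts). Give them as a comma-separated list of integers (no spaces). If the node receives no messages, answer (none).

Answer: 68,72,74,80,99

Derivation:
Round 1: pos1(id80) recv 99: fwd; pos2(id74) recv 80: fwd; pos3(id72) recv 74: fwd; pos4(id39) recv 72: fwd; pos5(id68) recv 39: drop; pos0(id99) recv 68: drop
Round 2: pos2(id74) recv 99: fwd; pos3(id72) recv 80: fwd; pos4(id39) recv 74: fwd; pos5(id68) recv 72: fwd
Round 3: pos3(id72) recv 99: fwd; pos4(id39) recv 80: fwd; pos5(id68) recv 74: fwd; pos0(id99) recv 72: drop
Round 4: pos4(id39) recv 99: fwd; pos5(id68) recv 80: fwd; pos0(id99) recv 74: drop
Round 5: pos5(id68) recv 99: fwd; pos0(id99) recv 80: drop
Round 6: pos0(id99) recv 99: ELECTED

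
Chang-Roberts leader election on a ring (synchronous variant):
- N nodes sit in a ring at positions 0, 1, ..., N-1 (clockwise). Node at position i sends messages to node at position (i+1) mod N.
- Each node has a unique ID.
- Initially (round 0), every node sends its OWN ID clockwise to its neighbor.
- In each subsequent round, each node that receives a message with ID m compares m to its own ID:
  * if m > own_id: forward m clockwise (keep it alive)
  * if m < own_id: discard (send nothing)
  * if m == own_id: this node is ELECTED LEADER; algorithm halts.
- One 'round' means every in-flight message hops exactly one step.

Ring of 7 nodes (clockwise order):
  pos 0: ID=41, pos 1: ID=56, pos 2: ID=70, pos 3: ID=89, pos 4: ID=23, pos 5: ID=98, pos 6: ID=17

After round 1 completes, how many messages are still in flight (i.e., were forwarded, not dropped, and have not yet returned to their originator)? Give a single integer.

Round 1: pos1(id56) recv 41: drop; pos2(id70) recv 56: drop; pos3(id89) recv 70: drop; pos4(id23) recv 89: fwd; pos5(id98) recv 23: drop; pos6(id17) recv 98: fwd; pos0(id41) recv 17: drop
After round 1: 2 messages still in flight

Answer: 2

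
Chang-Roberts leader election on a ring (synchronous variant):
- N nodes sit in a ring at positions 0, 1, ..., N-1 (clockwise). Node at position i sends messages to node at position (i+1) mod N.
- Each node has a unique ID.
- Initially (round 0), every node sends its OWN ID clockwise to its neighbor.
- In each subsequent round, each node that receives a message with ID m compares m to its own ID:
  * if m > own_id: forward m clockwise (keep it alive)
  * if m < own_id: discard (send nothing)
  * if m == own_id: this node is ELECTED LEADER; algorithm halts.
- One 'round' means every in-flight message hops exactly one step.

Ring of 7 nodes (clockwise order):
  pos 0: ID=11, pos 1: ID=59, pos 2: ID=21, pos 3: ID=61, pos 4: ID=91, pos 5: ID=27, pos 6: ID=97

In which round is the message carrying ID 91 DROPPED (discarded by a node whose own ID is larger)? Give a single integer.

Answer: 2

Derivation:
Round 1: pos1(id59) recv 11: drop; pos2(id21) recv 59: fwd; pos3(id61) recv 21: drop; pos4(id91) recv 61: drop; pos5(id27) recv 91: fwd; pos6(id97) recv 27: drop; pos0(id11) recv 97: fwd
Round 2: pos3(id61) recv 59: drop; pos6(id97) recv 91: drop; pos1(id59) recv 97: fwd
Round 3: pos2(id21) recv 97: fwd
Round 4: pos3(id61) recv 97: fwd
Round 5: pos4(id91) recv 97: fwd
Round 6: pos5(id27) recv 97: fwd
Round 7: pos6(id97) recv 97: ELECTED
Message ID 91 originates at pos 4; dropped at pos 6 in round 2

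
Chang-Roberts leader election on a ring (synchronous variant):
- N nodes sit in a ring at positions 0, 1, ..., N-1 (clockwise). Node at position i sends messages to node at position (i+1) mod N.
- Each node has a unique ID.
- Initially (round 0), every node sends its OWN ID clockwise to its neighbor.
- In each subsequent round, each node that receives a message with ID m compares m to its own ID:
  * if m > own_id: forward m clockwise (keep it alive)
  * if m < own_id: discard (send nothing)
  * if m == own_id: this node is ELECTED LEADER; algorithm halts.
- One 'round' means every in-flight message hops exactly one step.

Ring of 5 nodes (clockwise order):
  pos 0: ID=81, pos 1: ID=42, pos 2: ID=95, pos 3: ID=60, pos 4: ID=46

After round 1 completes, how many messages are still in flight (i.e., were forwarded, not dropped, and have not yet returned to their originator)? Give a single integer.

Round 1: pos1(id42) recv 81: fwd; pos2(id95) recv 42: drop; pos3(id60) recv 95: fwd; pos4(id46) recv 60: fwd; pos0(id81) recv 46: drop
After round 1: 3 messages still in flight

Answer: 3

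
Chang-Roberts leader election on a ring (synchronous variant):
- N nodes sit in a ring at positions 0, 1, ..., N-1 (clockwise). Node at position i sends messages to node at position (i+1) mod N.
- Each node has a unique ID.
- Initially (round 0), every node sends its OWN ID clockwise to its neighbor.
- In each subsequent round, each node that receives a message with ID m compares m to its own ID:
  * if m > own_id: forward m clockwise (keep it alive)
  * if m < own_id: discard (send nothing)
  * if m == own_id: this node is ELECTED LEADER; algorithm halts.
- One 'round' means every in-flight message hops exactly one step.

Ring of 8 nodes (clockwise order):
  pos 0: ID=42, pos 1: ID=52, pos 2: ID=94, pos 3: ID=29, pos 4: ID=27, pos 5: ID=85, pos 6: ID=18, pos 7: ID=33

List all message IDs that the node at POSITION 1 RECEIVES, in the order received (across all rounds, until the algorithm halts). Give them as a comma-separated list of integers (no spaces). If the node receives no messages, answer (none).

Answer: 42,85,94

Derivation:
Round 1: pos1(id52) recv 42: drop; pos2(id94) recv 52: drop; pos3(id29) recv 94: fwd; pos4(id27) recv 29: fwd; pos5(id85) recv 27: drop; pos6(id18) recv 85: fwd; pos7(id33) recv 18: drop; pos0(id42) recv 33: drop
Round 2: pos4(id27) recv 94: fwd; pos5(id85) recv 29: drop; pos7(id33) recv 85: fwd
Round 3: pos5(id85) recv 94: fwd; pos0(id42) recv 85: fwd
Round 4: pos6(id18) recv 94: fwd; pos1(id52) recv 85: fwd
Round 5: pos7(id33) recv 94: fwd; pos2(id94) recv 85: drop
Round 6: pos0(id42) recv 94: fwd
Round 7: pos1(id52) recv 94: fwd
Round 8: pos2(id94) recv 94: ELECTED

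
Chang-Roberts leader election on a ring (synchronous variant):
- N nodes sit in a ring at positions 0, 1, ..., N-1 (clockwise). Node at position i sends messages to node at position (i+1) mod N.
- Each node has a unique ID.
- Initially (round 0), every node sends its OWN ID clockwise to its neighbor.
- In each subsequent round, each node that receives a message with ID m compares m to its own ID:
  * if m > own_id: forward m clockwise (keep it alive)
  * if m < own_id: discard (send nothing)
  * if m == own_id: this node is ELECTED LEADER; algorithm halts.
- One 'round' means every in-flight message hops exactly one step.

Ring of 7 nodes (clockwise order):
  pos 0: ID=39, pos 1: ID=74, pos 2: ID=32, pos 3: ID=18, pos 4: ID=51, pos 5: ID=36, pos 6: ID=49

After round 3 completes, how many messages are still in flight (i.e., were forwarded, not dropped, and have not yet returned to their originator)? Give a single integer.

Round 1: pos1(id74) recv 39: drop; pos2(id32) recv 74: fwd; pos3(id18) recv 32: fwd; pos4(id51) recv 18: drop; pos5(id36) recv 51: fwd; pos6(id49) recv 36: drop; pos0(id39) recv 49: fwd
Round 2: pos3(id18) recv 74: fwd; pos4(id51) recv 32: drop; pos6(id49) recv 51: fwd; pos1(id74) recv 49: drop
Round 3: pos4(id51) recv 74: fwd; pos0(id39) recv 51: fwd
After round 3: 2 messages still in flight

Answer: 2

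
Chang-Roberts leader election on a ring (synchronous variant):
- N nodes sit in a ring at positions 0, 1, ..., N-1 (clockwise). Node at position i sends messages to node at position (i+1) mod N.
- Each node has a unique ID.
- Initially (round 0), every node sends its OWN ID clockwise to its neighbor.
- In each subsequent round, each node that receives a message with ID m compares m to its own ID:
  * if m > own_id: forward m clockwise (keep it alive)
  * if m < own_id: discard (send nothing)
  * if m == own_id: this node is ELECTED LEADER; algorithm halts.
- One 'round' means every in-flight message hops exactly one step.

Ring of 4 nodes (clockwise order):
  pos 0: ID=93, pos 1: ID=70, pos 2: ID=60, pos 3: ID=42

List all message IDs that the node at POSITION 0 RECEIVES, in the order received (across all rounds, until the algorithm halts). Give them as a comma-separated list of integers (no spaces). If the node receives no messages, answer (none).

Answer: 42,60,70,93

Derivation:
Round 1: pos1(id70) recv 93: fwd; pos2(id60) recv 70: fwd; pos3(id42) recv 60: fwd; pos0(id93) recv 42: drop
Round 2: pos2(id60) recv 93: fwd; pos3(id42) recv 70: fwd; pos0(id93) recv 60: drop
Round 3: pos3(id42) recv 93: fwd; pos0(id93) recv 70: drop
Round 4: pos0(id93) recv 93: ELECTED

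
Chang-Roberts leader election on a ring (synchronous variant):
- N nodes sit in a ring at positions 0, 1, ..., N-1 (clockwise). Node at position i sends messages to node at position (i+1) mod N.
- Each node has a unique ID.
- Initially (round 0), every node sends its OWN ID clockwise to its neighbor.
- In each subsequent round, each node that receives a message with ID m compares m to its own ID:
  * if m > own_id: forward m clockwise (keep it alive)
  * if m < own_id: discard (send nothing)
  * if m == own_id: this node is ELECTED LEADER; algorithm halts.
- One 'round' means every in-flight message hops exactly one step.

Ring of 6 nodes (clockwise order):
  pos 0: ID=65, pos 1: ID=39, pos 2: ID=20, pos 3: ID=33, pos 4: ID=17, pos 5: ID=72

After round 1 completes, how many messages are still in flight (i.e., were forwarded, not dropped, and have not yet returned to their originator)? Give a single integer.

Answer: 4

Derivation:
Round 1: pos1(id39) recv 65: fwd; pos2(id20) recv 39: fwd; pos3(id33) recv 20: drop; pos4(id17) recv 33: fwd; pos5(id72) recv 17: drop; pos0(id65) recv 72: fwd
After round 1: 4 messages still in flight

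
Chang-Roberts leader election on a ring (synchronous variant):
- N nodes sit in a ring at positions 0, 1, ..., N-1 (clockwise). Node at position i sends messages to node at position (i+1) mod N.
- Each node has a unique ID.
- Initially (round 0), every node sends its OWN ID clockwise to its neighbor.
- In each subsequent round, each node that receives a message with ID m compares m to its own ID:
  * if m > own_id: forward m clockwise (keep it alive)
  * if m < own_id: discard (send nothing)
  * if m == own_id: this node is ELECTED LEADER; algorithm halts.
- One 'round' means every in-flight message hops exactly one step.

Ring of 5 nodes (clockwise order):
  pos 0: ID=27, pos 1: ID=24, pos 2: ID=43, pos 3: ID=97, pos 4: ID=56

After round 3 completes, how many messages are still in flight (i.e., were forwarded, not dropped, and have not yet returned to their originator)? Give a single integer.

Round 1: pos1(id24) recv 27: fwd; pos2(id43) recv 24: drop; pos3(id97) recv 43: drop; pos4(id56) recv 97: fwd; pos0(id27) recv 56: fwd
Round 2: pos2(id43) recv 27: drop; pos0(id27) recv 97: fwd; pos1(id24) recv 56: fwd
Round 3: pos1(id24) recv 97: fwd; pos2(id43) recv 56: fwd
After round 3: 2 messages still in flight

Answer: 2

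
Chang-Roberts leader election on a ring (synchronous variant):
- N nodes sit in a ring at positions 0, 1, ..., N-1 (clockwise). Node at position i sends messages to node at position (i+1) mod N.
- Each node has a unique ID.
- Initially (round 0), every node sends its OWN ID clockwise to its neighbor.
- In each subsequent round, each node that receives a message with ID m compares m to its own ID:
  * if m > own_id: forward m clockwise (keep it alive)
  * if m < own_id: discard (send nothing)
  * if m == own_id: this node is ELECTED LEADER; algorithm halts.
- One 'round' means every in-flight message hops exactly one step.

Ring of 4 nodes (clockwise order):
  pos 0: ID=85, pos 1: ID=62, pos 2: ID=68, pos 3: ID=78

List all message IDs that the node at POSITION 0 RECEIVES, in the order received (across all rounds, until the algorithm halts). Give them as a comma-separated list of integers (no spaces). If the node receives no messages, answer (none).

Answer: 78,85

Derivation:
Round 1: pos1(id62) recv 85: fwd; pos2(id68) recv 62: drop; pos3(id78) recv 68: drop; pos0(id85) recv 78: drop
Round 2: pos2(id68) recv 85: fwd
Round 3: pos3(id78) recv 85: fwd
Round 4: pos0(id85) recv 85: ELECTED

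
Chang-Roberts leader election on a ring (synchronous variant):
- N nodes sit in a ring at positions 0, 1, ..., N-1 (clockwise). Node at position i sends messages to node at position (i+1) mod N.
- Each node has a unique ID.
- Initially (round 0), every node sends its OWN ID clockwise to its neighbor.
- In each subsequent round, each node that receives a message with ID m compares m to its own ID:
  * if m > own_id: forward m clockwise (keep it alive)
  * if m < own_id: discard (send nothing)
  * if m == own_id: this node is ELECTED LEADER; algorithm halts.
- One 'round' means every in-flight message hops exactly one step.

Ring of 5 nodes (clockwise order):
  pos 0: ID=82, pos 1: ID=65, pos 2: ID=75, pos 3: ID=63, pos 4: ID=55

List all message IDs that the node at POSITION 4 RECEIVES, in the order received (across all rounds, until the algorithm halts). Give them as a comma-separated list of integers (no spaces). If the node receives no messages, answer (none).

Round 1: pos1(id65) recv 82: fwd; pos2(id75) recv 65: drop; pos3(id63) recv 75: fwd; pos4(id55) recv 63: fwd; pos0(id82) recv 55: drop
Round 2: pos2(id75) recv 82: fwd; pos4(id55) recv 75: fwd; pos0(id82) recv 63: drop
Round 3: pos3(id63) recv 82: fwd; pos0(id82) recv 75: drop
Round 4: pos4(id55) recv 82: fwd
Round 5: pos0(id82) recv 82: ELECTED

Answer: 63,75,82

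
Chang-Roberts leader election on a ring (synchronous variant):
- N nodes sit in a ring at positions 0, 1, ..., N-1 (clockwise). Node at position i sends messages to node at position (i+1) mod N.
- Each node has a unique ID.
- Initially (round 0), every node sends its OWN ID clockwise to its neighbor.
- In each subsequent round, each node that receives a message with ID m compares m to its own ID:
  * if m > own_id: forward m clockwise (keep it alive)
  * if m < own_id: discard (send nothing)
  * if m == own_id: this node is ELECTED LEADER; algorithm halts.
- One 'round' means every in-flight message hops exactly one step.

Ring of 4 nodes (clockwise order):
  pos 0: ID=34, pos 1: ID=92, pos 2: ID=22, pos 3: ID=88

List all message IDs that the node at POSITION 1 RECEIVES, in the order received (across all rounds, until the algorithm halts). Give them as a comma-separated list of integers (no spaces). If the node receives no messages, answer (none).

Answer: 34,88,92

Derivation:
Round 1: pos1(id92) recv 34: drop; pos2(id22) recv 92: fwd; pos3(id88) recv 22: drop; pos0(id34) recv 88: fwd
Round 2: pos3(id88) recv 92: fwd; pos1(id92) recv 88: drop
Round 3: pos0(id34) recv 92: fwd
Round 4: pos1(id92) recv 92: ELECTED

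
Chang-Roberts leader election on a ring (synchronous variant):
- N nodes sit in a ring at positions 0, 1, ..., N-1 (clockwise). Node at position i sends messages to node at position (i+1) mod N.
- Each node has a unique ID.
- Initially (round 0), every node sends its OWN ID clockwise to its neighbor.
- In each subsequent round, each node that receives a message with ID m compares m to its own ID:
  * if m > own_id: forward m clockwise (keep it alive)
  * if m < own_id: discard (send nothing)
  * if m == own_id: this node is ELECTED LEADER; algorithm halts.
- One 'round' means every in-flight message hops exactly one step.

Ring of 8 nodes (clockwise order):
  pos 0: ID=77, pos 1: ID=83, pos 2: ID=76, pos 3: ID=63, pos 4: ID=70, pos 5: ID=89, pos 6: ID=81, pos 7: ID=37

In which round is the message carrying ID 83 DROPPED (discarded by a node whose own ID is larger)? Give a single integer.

Answer: 4

Derivation:
Round 1: pos1(id83) recv 77: drop; pos2(id76) recv 83: fwd; pos3(id63) recv 76: fwd; pos4(id70) recv 63: drop; pos5(id89) recv 70: drop; pos6(id81) recv 89: fwd; pos7(id37) recv 81: fwd; pos0(id77) recv 37: drop
Round 2: pos3(id63) recv 83: fwd; pos4(id70) recv 76: fwd; pos7(id37) recv 89: fwd; pos0(id77) recv 81: fwd
Round 3: pos4(id70) recv 83: fwd; pos5(id89) recv 76: drop; pos0(id77) recv 89: fwd; pos1(id83) recv 81: drop
Round 4: pos5(id89) recv 83: drop; pos1(id83) recv 89: fwd
Round 5: pos2(id76) recv 89: fwd
Round 6: pos3(id63) recv 89: fwd
Round 7: pos4(id70) recv 89: fwd
Round 8: pos5(id89) recv 89: ELECTED
Message ID 83 originates at pos 1; dropped at pos 5 in round 4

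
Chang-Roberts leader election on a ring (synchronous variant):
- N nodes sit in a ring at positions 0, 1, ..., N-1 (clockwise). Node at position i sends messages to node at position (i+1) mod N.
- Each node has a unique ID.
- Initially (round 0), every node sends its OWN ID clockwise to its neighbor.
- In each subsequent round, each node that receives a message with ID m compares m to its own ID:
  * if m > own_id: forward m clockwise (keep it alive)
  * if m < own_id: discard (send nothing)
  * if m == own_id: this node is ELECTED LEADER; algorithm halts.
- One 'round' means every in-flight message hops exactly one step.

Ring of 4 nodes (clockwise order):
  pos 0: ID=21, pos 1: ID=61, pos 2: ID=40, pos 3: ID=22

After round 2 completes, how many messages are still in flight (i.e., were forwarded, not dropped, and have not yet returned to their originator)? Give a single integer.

Round 1: pos1(id61) recv 21: drop; pos2(id40) recv 61: fwd; pos3(id22) recv 40: fwd; pos0(id21) recv 22: fwd
Round 2: pos3(id22) recv 61: fwd; pos0(id21) recv 40: fwd; pos1(id61) recv 22: drop
After round 2: 2 messages still in flight

Answer: 2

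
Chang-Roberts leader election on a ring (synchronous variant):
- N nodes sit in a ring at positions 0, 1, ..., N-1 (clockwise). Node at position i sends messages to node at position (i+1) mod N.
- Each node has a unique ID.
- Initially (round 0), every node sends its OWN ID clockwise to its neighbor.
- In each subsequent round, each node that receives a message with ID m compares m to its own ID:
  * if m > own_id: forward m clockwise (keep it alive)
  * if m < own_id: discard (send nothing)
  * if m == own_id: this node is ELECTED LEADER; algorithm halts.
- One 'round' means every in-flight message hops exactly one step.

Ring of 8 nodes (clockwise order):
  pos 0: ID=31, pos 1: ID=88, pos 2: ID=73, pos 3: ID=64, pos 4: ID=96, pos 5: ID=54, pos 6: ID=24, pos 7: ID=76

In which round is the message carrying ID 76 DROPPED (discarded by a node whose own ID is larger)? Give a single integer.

Round 1: pos1(id88) recv 31: drop; pos2(id73) recv 88: fwd; pos3(id64) recv 73: fwd; pos4(id96) recv 64: drop; pos5(id54) recv 96: fwd; pos6(id24) recv 54: fwd; pos7(id76) recv 24: drop; pos0(id31) recv 76: fwd
Round 2: pos3(id64) recv 88: fwd; pos4(id96) recv 73: drop; pos6(id24) recv 96: fwd; pos7(id76) recv 54: drop; pos1(id88) recv 76: drop
Round 3: pos4(id96) recv 88: drop; pos7(id76) recv 96: fwd
Round 4: pos0(id31) recv 96: fwd
Round 5: pos1(id88) recv 96: fwd
Round 6: pos2(id73) recv 96: fwd
Round 7: pos3(id64) recv 96: fwd
Round 8: pos4(id96) recv 96: ELECTED
Message ID 76 originates at pos 7; dropped at pos 1 in round 2

Answer: 2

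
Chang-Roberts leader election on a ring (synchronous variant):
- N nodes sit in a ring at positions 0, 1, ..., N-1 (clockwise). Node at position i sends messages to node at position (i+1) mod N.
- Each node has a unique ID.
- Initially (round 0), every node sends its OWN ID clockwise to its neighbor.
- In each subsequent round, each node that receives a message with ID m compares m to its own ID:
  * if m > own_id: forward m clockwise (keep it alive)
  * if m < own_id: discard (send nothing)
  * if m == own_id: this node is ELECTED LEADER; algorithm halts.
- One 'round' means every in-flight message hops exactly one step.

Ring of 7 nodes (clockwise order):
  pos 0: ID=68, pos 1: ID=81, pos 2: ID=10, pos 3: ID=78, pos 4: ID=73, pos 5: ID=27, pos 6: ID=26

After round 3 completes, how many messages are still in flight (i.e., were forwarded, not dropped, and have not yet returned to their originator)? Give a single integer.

Round 1: pos1(id81) recv 68: drop; pos2(id10) recv 81: fwd; pos3(id78) recv 10: drop; pos4(id73) recv 78: fwd; pos5(id27) recv 73: fwd; pos6(id26) recv 27: fwd; pos0(id68) recv 26: drop
Round 2: pos3(id78) recv 81: fwd; pos5(id27) recv 78: fwd; pos6(id26) recv 73: fwd; pos0(id68) recv 27: drop
Round 3: pos4(id73) recv 81: fwd; pos6(id26) recv 78: fwd; pos0(id68) recv 73: fwd
After round 3: 3 messages still in flight

Answer: 3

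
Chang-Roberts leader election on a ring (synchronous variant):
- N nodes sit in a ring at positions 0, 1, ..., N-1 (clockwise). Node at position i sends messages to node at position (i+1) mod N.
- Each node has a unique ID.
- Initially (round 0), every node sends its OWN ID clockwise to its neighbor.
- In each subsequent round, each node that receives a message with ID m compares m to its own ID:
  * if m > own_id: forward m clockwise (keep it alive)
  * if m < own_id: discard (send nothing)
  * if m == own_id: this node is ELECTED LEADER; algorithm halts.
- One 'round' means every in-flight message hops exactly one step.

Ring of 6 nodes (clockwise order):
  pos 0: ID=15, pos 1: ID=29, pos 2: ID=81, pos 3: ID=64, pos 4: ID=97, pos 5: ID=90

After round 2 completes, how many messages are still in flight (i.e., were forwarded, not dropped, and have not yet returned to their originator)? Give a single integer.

Round 1: pos1(id29) recv 15: drop; pos2(id81) recv 29: drop; pos3(id64) recv 81: fwd; pos4(id97) recv 64: drop; pos5(id90) recv 97: fwd; pos0(id15) recv 90: fwd
Round 2: pos4(id97) recv 81: drop; pos0(id15) recv 97: fwd; pos1(id29) recv 90: fwd
After round 2: 2 messages still in flight

Answer: 2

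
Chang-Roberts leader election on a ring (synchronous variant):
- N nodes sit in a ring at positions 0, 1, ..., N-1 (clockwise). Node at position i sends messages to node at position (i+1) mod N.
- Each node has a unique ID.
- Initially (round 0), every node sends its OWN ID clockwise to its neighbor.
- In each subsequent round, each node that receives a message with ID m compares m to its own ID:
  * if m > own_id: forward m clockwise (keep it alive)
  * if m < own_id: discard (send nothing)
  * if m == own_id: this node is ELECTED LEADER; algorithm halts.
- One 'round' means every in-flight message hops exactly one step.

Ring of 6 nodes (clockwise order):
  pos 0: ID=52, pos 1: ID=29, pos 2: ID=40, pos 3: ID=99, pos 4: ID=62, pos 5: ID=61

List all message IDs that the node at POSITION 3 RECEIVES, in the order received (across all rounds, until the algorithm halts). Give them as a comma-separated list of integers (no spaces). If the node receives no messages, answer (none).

Round 1: pos1(id29) recv 52: fwd; pos2(id40) recv 29: drop; pos3(id99) recv 40: drop; pos4(id62) recv 99: fwd; pos5(id61) recv 62: fwd; pos0(id52) recv 61: fwd
Round 2: pos2(id40) recv 52: fwd; pos5(id61) recv 99: fwd; pos0(id52) recv 62: fwd; pos1(id29) recv 61: fwd
Round 3: pos3(id99) recv 52: drop; pos0(id52) recv 99: fwd; pos1(id29) recv 62: fwd; pos2(id40) recv 61: fwd
Round 4: pos1(id29) recv 99: fwd; pos2(id40) recv 62: fwd; pos3(id99) recv 61: drop
Round 5: pos2(id40) recv 99: fwd; pos3(id99) recv 62: drop
Round 6: pos3(id99) recv 99: ELECTED

Answer: 40,52,61,62,99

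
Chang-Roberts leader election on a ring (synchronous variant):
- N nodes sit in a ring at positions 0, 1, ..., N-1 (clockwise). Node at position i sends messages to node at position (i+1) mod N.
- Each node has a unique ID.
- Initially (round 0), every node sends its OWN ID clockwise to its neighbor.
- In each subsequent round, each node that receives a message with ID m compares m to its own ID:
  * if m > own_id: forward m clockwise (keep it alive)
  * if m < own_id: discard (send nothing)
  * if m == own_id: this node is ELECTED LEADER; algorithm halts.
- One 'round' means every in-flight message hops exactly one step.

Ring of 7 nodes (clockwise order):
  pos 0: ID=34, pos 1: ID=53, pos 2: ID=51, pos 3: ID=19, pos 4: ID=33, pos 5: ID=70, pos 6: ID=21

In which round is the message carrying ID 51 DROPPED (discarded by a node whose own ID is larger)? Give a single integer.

Round 1: pos1(id53) recv 34: drop; pos2(id51) recv 53: fwd; pos3(id19) recv 51: fwd; pos4(id33) recv 19: drop; pos5(id70) recv 33: drop; pos6(id21) recv 70: fwd; pos0(id34) recv 21: drop
Round 2: pos3(id19) recv 53: fwd; pos4(id33) recv 51: fwd; pos0(id34) recv 70: fwd
Round 3: pos4(id33) recv 53: fwd; pos5(id70) recv 51: drop; pos1(id53) recv 70: fwd
Round 4: pos5(id70) recv 53: drop; pos2(id51) recv 70: fwd
Round 5: pos3(id19) recv 70: fwd
Round 6: pos4(id33) recv 70: fwd
Round 7: pos5(id70) recv 70: ELECTED
Message ID 51 originates at pos 2; dropped at pos 5 in round 3

Answer: 3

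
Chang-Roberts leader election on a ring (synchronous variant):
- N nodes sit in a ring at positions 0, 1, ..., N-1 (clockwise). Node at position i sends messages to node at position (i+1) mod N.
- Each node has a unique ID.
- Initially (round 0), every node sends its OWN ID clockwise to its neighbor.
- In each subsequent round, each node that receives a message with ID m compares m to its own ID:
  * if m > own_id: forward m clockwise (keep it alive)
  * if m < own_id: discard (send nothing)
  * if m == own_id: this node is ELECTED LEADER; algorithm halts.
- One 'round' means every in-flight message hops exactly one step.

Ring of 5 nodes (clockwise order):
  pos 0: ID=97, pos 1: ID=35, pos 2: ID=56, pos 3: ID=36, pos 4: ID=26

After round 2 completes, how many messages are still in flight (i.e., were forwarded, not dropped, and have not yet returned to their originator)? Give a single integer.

Round 1: pos1(id35) recv 97: fwd; pos2(id56) recv 35: drop; pos3(id36) recv 56: fwd; pos4(id26) recv 36: fwd; pos0(id97) recv 26: drop
Round 2: pos2(id56) recv 97: fwd; pos4(id26) recv 56: fwd; pos0(id97) recv 36: drop
After round 2: 2 messages still in flight

Answer: 2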